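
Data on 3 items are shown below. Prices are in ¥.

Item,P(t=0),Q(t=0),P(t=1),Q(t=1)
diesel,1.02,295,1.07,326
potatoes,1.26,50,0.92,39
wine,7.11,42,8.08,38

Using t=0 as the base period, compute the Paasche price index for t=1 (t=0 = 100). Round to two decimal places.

106.12

Paasche price index uses current-period quantities as weights.
ΣP(t=1)·Q(t=1) = 1.07×326 + 0.92×39 + 8.08×38 = 348.82 + 35.88 + 307.04 = 691.74
ΣP(t=0)·Q(t=1) = 1.02×326 + 1.26×39 + 7.11×38 = 332.52 + 49.14 + 270.18 = 651.84
Index = 691.74 / 651.84 × 100 = 106.1211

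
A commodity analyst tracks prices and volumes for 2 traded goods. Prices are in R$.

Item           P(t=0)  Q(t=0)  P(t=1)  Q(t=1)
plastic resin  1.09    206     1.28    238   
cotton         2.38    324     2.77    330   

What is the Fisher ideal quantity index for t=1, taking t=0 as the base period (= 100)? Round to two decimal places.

Laspeyres component (base-period weights):
ΣP(t=0)Q(t=1) = 1.09×238 + 2.38×330 = 259.42 + 785.4 = 1044.82
ΣP(t=0)Q(t=0) = 1.09×206 + 2.38×324 = 224.54 + 771.12 = 995.66
L = 1044.82 / 995.66 × 100 = 104.9374
Paasche component (current-period weights):
ΣP(t=1)Q(t=1) = 1.28×238 + 2.77×330 = 304.64 + 914.1 = 1218.74
ΣP(t=1)Q(t=0) = 1.28×206 + 2.77×324 = 263.68 + 897.48 = 1161.16
P = 1218.74 / 1161.16 × 100 = 104.9588
Fisher = √(L × P) = √(104.9374 × 104.9588) = 104.9481

104.95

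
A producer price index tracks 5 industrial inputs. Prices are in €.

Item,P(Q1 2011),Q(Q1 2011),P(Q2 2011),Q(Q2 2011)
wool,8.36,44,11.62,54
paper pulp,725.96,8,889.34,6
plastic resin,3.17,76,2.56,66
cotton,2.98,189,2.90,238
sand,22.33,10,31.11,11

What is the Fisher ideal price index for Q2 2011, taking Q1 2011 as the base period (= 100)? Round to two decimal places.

Laspeyres component (base-period weights):
ΣP(Q2 2011)Q(Q1 2011) = 11.62×44 + 889.34×8 + 2.56×76 + 2.90×189 + 31.11×10 = 511.28 + 7114.72 + 194.56 + 548.1 + 311.1 = 8679.76
ΣP(Q1 2011)Q(Q1 2011) = 8.36×44 + 725.96×8 + 3.17×76 + 2.98×189 + 22.33×10 = 367.84 + 5807.68 + 240.92 + 563.22 + 223.3 = 7202.96
L = 8679.76 / 7202.96 × 100 = 120.5027
Paasche component (current-period weights):
ΣP(Q2 2011)Q(Q2 2011) = 11.62×54 + 889.34×6 + 2.56×66 + 2.90×238 + 31.11×11 = 627.48 + 5336.04 + 168.96 + 690.2 + 342.21 = 7164.89
ΣP(Q1 2011)Q(Q2 2011) = 8.36×54 + 725.96×6 + 3.17×66 + 2.98×238 + 22.33×11 = 451.44 + 4355.76 + 209.22 + 709.24 + 245.63 = 5971.29
P = 7164.89 / 5971.29 × 100 = 119.9890
Fisher = √(L × P) = √(120.5027 × 119.9890) = 120.2456

120.25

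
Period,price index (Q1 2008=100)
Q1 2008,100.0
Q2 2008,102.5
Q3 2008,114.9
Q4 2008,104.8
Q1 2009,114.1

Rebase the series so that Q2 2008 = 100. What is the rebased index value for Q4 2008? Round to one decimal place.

102.2

Rebased(Q4 2008) = 104.8 / 102.5 × 100 = 102.2439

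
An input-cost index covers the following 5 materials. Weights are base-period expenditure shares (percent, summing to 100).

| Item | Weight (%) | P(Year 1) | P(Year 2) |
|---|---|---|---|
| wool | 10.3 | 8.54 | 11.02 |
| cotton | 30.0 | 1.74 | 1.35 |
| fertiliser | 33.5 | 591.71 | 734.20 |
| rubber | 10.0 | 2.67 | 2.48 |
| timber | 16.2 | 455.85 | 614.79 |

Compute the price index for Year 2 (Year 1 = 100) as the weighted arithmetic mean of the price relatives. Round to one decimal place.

109.3

wool: 10.3 × (11.02/8.54) = 10.3 × 1.290398 = 13.2911
cotton: 30.0 × (1.35/1.74) = 30.0 × 0.775862 = 23.2759
fertiliser: 33.5 × (734.20/591.71) = 33.5 × 1.240811 = 41.5672
rubber: 10.0 × (2.48/2.67) = 10.0 × 0.928839 = 9.2884
timber: 16.2 × (614.79/455.85) = 16.2 × 1.348667 = 21.8484
Index = Σ wᵢ·(p₁ᵢ/p₀ᵢ) = 13.2911 + 23.2759 + 41.5672 + 9.2884 + 21.8484 = 109.2709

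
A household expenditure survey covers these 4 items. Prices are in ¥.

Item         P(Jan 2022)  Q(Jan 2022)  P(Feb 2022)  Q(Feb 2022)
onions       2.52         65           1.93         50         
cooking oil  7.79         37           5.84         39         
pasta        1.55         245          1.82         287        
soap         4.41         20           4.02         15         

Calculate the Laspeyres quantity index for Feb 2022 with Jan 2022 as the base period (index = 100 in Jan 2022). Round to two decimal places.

Laspeyres quantity index uses base-period prices as weights.
ΣP(Jan 2022)·Q(Feb 2022) = 2.52×50 + 7.79×39 + 1.55×287 + 4.41×15 = 126 + 303.81 + 444.85 + 66.15 = 940.81
ΣP(Jan 2022)·Q(Jan 2022) = 2.52×65 + 7.79×37 + 1.55×245 + 4.41×20 = 163.8 + 288.23 + 379.75 + 88.2 = 919.98
Index = 940.81 / 919.98 × 100 = 102.2642

102.26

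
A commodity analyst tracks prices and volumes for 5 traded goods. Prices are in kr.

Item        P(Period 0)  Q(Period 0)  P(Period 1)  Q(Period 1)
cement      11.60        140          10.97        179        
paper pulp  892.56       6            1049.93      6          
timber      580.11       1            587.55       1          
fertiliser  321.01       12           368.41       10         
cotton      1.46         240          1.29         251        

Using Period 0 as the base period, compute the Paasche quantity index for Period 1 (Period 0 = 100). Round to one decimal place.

97.8

Paasche quantity index uses current-period prices as weights.
ΣP(Period 1)·Q(Period 1) = 10.97×179 + 1049.93×6 + 587.55×1 + 368.41×10 + 1.29×251 = 1963.63 + 6299.58 + 587.55 + 3684.1 + 323.79 = 12858.65
ΣP(Period 1)·Q(Period 0) = 10.97×140 + 1049.93×6 + 587.55×1 + 368.41×12 + 1.29×240 = 1535.8 + 6299.58 + 587.55 + 4420.92 + 309.6 = 13153.45
Index = 12858.65 / 13153.45 × 100 = 97.7588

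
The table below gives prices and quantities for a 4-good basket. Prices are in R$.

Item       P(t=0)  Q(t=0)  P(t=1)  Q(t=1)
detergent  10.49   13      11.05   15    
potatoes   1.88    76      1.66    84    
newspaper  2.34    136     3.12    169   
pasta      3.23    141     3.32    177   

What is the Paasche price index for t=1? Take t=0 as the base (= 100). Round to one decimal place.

110.7

Paasche price index uses current-period quantities as weights.
ΣP(t=1)·Q(t=1) = 11.05×15 + 1.66×84 + 3.12×169 + 3.32×177 = 165.75 + 139.44 + 527.28 + 587.64 = 1420.11
ΣP(t=0)·Q(t=1) = 10.49×15 + 1.88×84 + 2.34×169 + 3.23×177 = 157.35 + 157.92 + 395.46 + 571.71 = 1282.44
Index = 1420.11 / 1282.44 × 100 = 110.7350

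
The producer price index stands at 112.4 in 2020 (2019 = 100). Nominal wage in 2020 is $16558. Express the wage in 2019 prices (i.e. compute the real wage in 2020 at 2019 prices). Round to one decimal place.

Real = Nominal ÷ (Index/100) = 16558 ÷ (112.4/100)
     = 16558 ÷ 1.124 = 14731.3167

14731.3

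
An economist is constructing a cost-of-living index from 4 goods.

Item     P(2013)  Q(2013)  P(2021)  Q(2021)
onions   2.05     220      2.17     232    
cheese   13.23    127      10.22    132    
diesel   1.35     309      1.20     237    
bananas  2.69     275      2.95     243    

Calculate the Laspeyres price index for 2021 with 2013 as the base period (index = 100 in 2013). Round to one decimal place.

89.9

Laspeyres price index uses base-period quantities as weights.
ΣP(2021)·Q(2013) = 2.17×220 + 10.22×127 + 1.20×309 + 2.95×275 = 477.4 + 1297.94 + 370.8 + 811.25 = 2957.39
ΣP(2013)·Q(2013) = 2.05×220 + 13.23×127 + 1.35×309 + 2.69×275 = 451 + 1680.21 + 417.15 + 739.75 = 3288.11
Index = 2957.39 / 3288.11 × 100 = 89.9419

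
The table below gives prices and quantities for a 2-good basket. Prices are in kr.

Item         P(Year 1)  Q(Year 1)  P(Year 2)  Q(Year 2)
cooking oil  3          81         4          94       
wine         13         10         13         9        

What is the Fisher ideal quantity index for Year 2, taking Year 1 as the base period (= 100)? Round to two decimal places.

107.78

Laspeyres component (base-period weights):
ΣP(Year 1)Q(Year 2) = 3×94 + 13×9 = 282 + 117 = 399
ΣP(Year 1)Q(Year 1) = 3×81 + 13×10 = 243 + 130 = 373
L = 399 / 373 × 100 = 106.9705
Paasche component (current-period weights):
ΣP(Year 2)Q(Year 2) = 4×94 + 13×9 = 376 + 117 = 493
ΣP(Year 2)Q(Year 1) = 4×81 + 13×10 = 324 + 130 = 454
P = 493 / 454 × 100 = 108.5903
Fisher = √(L × P) = √(106.9705 × 108.5903) = 107.7774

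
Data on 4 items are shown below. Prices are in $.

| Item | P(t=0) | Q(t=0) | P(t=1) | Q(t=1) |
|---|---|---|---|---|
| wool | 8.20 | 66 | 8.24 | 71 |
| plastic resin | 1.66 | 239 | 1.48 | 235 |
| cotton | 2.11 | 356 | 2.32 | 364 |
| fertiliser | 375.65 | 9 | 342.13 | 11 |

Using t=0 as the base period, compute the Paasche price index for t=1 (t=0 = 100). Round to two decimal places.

94.35

Paasche price index uses current-period quantities as weights.
ΣP(t=1)·Q(t=1) = 8.24×71 + 1.48×235 + 2.32×364 + 342.13×11 = 585.04 + 347.8 + 844.48 + 3763.43 = 5540.75
ΣP(t=0)·Q(t=1) = 8.20×71 + 1.66×235 + 2.11×364 + 375.65×11 = 582.2 + 390.1 + 768.04 + 4132.15 = 5872.49
Index = 5540.75 / 5872.49 × 100 = 94.3509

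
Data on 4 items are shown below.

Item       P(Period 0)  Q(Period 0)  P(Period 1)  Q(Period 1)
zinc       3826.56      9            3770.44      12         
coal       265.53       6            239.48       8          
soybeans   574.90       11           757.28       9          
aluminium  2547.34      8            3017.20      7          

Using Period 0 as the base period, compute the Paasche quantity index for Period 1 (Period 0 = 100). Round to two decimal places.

110.70

Paasche quantity index uses current-period prices as weights.
ΣP(Period 1)·Q(Period 1) = 3770.44×12 + 239.48×8 + 757.28×9 + 3017.20×7 = 45245.28 + 1915.84 + 6815.52 + 21120.4 = 75097.04
ΣP(Period 1)·Q(Period 0) = 3770.44×9 + 239.48×6 + 757.28×11 + 3017.20×8 = 33933.96 + 1436.88 + 8330.08 + 24137.6 = 67838.52
Index = 75097.04 / 67838.52 × 100 = 110.6997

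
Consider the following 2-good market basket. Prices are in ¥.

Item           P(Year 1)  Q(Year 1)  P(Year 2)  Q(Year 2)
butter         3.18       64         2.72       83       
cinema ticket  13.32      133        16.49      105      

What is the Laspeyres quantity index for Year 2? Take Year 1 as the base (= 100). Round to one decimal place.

Laspeyres quantity index uses base-period prices as weights.
ΣP(Year 1)·Q(Year 2) = 3.18×83 + 13.32×105 = 263.94 + 1398.6 = 1662.54
ΣP(Year 1)·Q(Year 1) = 3.18×64 + 13.32×133 = 203.52 + 1771.56 = 1975.08
Index = 1662.54 / 1975.08 × 100 = 84.1758

84.2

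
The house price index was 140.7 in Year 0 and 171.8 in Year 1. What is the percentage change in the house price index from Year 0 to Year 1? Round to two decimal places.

22.10%

Change = (171.8 − 140.7) / 140.7 × 100
       = 31.1 / 140.7 × 100 = 22.1038%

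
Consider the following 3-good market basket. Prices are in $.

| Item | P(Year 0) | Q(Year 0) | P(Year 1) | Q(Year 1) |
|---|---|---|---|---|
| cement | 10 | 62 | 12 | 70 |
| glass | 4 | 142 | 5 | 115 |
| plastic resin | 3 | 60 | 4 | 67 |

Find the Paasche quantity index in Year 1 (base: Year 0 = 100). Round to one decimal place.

99.4

Paasche quantity index uses current-period prices as weights.
ΣP(Year 1)·Q(Year 1) = 12×70 + 5×115 + 4×67 = 840 + 575 + 268 = 1683
ΣP(Year 1)·Q(Year 0) = 12×62 + 5×142 + 4×60 = 744 + 710 + 240 = 1694
Index = 1683 / 1694 × 100 = 99.3506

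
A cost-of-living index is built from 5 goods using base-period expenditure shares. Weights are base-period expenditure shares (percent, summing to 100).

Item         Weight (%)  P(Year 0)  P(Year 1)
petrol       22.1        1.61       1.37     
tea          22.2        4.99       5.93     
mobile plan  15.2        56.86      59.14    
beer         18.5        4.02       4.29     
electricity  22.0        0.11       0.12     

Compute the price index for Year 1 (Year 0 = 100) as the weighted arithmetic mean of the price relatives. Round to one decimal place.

petrol: 22.1 × (1.37/1.61) = 22.1 × 0.850932 = 18.8056
tea: 22.2 × (5.93/4.99) = 22.2 × 1.188377 = 26.3820
mobile plan: 15.2 × (59.14/56.86) = 15.2 × 1.040098 = 15.8095
beer: 18.5 × (4.29/4.02) = 18.5 × 1.067164 = 19.7425
electricity: 22.0 × (0.12/0.11) = 22.0 × 1.090909 = 24.0000
Index = Σ wᵢ·(p₁ᵢ/p₀ᵢ) = 18.8056 + 26.3820 + 15.8095 + 19.7425 + 24.0000 = 104.7396

104.7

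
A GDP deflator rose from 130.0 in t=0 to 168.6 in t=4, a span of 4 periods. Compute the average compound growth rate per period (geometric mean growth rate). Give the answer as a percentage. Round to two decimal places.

6.72%

Growth factor = (168.6/130.0)^(1/4) = (1.296923)^(1/4) = 1.067158
Growth rate = 1.067158 − 1 = 0.067158 = 6.7158%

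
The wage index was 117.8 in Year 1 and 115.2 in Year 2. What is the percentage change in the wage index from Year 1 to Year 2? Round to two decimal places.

Change = (115.2 − 117.8) / 117.8 × 100
       = -2.6 / 117.8 × 100 = -2.2071%

-2.21%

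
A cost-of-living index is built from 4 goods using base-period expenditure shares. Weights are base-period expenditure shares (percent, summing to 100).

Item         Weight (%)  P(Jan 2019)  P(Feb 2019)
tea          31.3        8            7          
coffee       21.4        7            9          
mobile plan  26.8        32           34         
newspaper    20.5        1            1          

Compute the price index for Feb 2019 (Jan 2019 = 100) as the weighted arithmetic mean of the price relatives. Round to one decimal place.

tea: 31.3 × (7/8) = 31.3 × 0.875000 = 27.3875
coffee: 21.4 × (9/7) = 21.4 × 1.285714 = 27.5143
mobile plan: 26.8 × (34/32) = 26.8 × 1.062500 = 28.4750
newspaper: 20.5 × (1/1) = 20.5 × 1.000000 = 20.5000
Index = Σ wᵢ·(p₁ᵢ/p₀ᵢ) = 27.3875 + 27.5143 + 28.4750 + 20.5000 = 103.8768

103.9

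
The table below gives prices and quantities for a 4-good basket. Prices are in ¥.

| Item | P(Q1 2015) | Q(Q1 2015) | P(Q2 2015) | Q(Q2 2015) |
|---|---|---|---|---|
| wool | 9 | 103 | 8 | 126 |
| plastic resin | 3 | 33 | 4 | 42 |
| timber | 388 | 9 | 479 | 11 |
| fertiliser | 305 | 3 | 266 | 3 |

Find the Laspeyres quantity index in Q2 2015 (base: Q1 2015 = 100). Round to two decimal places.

Laspeyres quantity index uses base-period prices as weights.
ΣP(Q1 2015)·Q(Q2 2015) = 9×126 + 3×42 + 388×11 + 305×3 = 1134 + 126 + 4268 + 915 = 6443
ΣP(Q1 2015)·Q(Q1 2015) = 9×103 + 3×33 + 388×9 + 305×3 = 927 + 99 + 3492 + 915 = 5433
Index = 6443 / 5433 × 100 = 118.5901

118.59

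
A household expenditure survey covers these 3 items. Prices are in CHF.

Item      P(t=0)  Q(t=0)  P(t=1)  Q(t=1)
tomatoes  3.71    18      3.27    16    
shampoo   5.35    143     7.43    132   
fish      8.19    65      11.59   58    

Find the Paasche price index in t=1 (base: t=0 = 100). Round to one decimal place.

Paasche price index uses current-period quantities as weights.
ΣP(t=1)·Q(t=1) = 3.27×16 + 7.43×132 + 11.59×58 = 52.32 + 980.76 + 672.22 = 1705.3
ΣP(t=0)·Q(t=1) = 3.71×16 + 5.35×132 + 8.19×58 = 59.36 + 706.2 + 475.02 = 1240.58
Index = 1705.3 / 1240.58 × 100 = 137.4599

137.5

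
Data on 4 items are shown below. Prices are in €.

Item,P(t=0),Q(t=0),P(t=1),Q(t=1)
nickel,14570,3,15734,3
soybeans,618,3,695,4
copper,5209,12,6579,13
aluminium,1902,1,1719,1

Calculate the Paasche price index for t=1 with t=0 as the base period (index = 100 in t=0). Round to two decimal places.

118.50

Paasche price index uses current-period quantities as weights.
ΣP(t=1)·Q(t=1) = 15734×3 + 695×4 + 6579×13 + 1719×1 = 47202 + 2780 + 85527 + 1719 = 137228
ΣP(t=0)·Q(t=1) = 14570×3 + 618×4 + 5209×13 + 1902×1 = 43710 + 2472 + 67717 + 1902 = 115801
Index = 137228 / 115801 × 100 = 118.5033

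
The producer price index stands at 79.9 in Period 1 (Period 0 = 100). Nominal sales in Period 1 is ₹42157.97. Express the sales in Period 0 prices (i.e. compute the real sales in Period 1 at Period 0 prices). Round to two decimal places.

Real = Nominal ÷ (Index/100) = 42157.97 ÷ (79.9/100)
     = 42157.97 ÷ 0.799 = 52763.4168

52763.42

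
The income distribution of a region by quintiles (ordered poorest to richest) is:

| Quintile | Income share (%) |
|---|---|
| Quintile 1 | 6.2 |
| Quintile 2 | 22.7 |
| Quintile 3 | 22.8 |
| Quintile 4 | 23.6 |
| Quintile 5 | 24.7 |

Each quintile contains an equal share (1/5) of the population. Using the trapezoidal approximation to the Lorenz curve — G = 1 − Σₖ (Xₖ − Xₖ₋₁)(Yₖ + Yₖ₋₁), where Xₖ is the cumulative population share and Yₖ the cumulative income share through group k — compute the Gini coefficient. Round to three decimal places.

Cumulative income shares Yₖ: 0.0620, 0.2890, 0.5170, 0.7530, 1.0000
Σ (Xₖ−Xₖ₋₁)(Yₖ+Yₖ₋₁) = (1/5)(0.0620+0.0000) + (1/5)(0.2890+0.0620) + (1/5)(0.5170+0.2890) + (1/5)(0.7530+0.5170) + (1/5)(1.0000+0.7530)
  = 0.0124 + 0.0702 + 0.1612 + 0.2540 + 0.3506 = 0.8484
G = 1 − 0.8484 = 0.1516

0.152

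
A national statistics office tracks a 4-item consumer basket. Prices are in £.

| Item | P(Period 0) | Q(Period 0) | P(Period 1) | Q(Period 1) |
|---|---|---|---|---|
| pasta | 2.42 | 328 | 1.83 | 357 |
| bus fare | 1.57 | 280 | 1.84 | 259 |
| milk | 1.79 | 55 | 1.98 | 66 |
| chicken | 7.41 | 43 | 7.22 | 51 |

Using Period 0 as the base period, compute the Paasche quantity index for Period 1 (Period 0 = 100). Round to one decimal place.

106.1

Paasche quantity index uses current-period prices as weights.
ΣP(Period 1)·Q(Period 1) = 1.83×357 + 1.84×259 + 1.98×66 + 7.22×51 = 653.31 + 476.56 + 130.68 + 368.22 = 1628.77
ΣP(Period 1)·Q(Period 0) = 1.83×328 + 1.84×280 + 1.98×55 + 7.22×43 = 600.24 + 515.2 + 108.9 + 310.46 = 1534.8
Index = 1628.77 / 1534.8 × 100 = 106.1226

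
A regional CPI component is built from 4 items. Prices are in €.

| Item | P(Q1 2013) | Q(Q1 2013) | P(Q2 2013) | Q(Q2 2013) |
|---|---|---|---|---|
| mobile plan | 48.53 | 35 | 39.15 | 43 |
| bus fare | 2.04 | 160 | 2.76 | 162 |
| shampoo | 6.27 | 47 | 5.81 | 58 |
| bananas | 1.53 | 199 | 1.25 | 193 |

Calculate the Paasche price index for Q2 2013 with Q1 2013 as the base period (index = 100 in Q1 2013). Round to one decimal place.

88.1

Paasche price index uses current-period quantities as weights.
ΣP(Q2 2013)·Q(Q2 2013) = 39.15×43 + 2.76×162 + 5.81×58 + 1.25×193 = 1683.45 + 447.12 + 336.98 + 241.25 = 2708.8
ΣP(Q1 2013)·Q(Q2 2013) = 48.53×43 + 2.04×162 + 6.27×58 + 1.53×193 = 2086.79 + 330.48 + 363.66 + 295.29 = 3076.22
Index = 2708.8 / 3076.22 × 100 = 88.0561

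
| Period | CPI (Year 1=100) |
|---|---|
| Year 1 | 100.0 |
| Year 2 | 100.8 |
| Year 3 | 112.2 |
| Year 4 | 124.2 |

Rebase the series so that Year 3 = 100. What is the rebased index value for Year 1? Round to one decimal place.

Rebased(Year 1) = 100.0 / 112.2 × 100 = 89.1266

89.1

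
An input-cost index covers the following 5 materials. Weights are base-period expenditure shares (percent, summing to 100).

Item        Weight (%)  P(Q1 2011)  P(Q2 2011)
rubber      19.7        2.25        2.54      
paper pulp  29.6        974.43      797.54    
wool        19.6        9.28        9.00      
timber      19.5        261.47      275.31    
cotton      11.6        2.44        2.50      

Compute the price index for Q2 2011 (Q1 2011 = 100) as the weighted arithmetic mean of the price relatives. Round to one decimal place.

rubber: 19.7 × (2.54/2.25) = 19.7 × 1.128889 = 22.2391
paper pulp: 29.6 × (797.54/974.43) = 29.6 × 0.818468 = 24.2267
wool: 19.6 × (9.00/9.28) = 19.6 × 0.969828 = 19.0086
timber: 19.5 × (275.31/261.47) = 19.5 × 1.052932 = 20.5322
cotton: 11.6 × (2.50/2.44) = 11.6 × 1.024590 = 11.8852
Index = Σ wᵢ·(p₁ᵢ/p₀ᵢ) = 22.2391 + 24.2267 + 19.0086 + 20.5322 + 11.8852 = 97.8918

97.9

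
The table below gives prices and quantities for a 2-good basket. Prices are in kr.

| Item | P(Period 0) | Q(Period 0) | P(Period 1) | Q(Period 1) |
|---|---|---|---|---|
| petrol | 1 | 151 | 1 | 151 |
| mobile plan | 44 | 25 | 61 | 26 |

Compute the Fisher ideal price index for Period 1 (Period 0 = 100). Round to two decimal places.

Laspeyres component (base-period weights):
ΣP(Period 1)Q(Period 0) = 1×151 + 61×25 = 151 + 1525 = 1676
ΣP(Period 0)Q(Period 0) = 1×151 + 44×25 = 151 + 1100 = 1251
L = 1676 / 1251 × 100 = 133.9728
Paasche component (current-period weights):
ΣP(Period 1)Q(Period 1) = 1×151 + 61×26 = 151 + 1586 = 1737
ΣP(Period 0)Q(Period 1) = 1×151 + 44×26 = 151 + 1144 = 1295
P = 1737 / 1295 × 100 = 134.1313
Fisher = √(L × P) = √(133.9728 × 134.1313) = 134.0520

134.05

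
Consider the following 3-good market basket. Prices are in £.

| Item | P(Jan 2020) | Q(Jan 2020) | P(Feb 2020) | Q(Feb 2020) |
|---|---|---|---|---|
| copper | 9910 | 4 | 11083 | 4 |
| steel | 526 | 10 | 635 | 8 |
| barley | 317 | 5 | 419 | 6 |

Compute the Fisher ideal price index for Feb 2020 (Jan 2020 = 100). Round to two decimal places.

113.52

Laspeyres component (base-period weights):
ΣP(Feb 2020)Q(Jan 2020) = 11083×4 + 635×10 + 419×5 = 44332 + 6350 + 2095 = 52777
ΣP(Jan 2020)Q(Jan 2020) = 9910×4 + 526×10 + 317×5 = 39640 + 5260 + 1585 = 46485
L = 52777 / 46485 × 100 = 113.5355
Paasche component (current-period weights):
ΣP(Feb 2020)Q(Feb 2020) = 11083×4 + 635×8 + 419×6 = 44332 + 5080 + 2514 = 51926
ΣP(Jan 2020)Q(Feb 2020) = 9910×4 + 526×8 + 317×6 = 39640 + 4208 + 1902 = 45750
P = 51926 / 45750 × 100 = 113.4995
Fisher = √(L × P) = √(113.5355 × 113.4995) = 113.5175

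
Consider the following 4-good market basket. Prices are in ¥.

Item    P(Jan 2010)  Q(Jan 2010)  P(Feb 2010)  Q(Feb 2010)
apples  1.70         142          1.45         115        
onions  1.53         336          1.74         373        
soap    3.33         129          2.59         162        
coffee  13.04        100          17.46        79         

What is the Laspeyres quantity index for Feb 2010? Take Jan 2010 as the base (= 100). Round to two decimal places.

Laspeyres quantity index uses base-period prices as weights.
ΣP(Jan 2010)·Q(Feb 2010) = 1.70×115 + 1.53×373 + 3.33×162 + 13.04×79 = 195.5 + 570.69 + 539.46 + 1030.16 = 2335.81
ΣP(Jan 2010)·Q(Jan 2010) = 1.70×142 + 1.53×336 + 3.33×129 + 13.04×100 = 241.4 + 514.08 + 429.57 + 1304 = 2489.05
Index = 2335.81 / 2489.05 × 100 = 93.8434

93.84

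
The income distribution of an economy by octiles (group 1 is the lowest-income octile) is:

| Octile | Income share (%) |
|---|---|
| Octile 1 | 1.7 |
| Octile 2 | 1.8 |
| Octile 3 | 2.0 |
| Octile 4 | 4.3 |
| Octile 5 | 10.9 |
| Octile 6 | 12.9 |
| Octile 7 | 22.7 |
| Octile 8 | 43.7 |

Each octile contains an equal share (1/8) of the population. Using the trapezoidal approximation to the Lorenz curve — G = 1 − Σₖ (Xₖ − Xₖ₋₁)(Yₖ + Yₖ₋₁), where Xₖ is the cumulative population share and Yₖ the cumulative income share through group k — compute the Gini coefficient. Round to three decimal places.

Cumulative income shares Yₖ: 0.0170, 0.0350, 0.0550, 0.0980, 0.2070, 0.3360, 0.5630, 1.0000
Σ (Xₖ−Xₖ₋₁)(Yₖ+Yₖ₋₁) = (1/8)(0.0170+0.0000) + (1/8)(0.0350+0.0170) + (1/8)(0.0550+0.0350) + (1/8)(0.0980+0.0550) + (1/8)(0.2070+0.0980) + (1/8)(0.3360+0.2070) + (1/8)(0.5630+0.3360) + (1/8)(1.0000+0.5630)
  = 0.0021 + 0.0065 + 0.0113 + 0.0191 + 0.0381 + 0.0679 + 0.1124 + 0.1954 = 0.4527
G = 1 − 0.4527 = 0.5473

0.547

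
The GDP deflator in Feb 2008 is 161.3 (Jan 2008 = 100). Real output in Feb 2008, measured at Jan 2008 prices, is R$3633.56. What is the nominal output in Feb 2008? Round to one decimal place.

Nominal = Real × (Index/100) = 3633.56 × (161.3/100)
        = 3633.56 × 1.613 = 5860.9323

5860.9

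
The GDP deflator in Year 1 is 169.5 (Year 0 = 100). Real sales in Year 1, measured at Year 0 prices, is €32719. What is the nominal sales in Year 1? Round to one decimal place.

55458.7

Nominal = Real × (Index/100) = 32719 × (169.5/100)
        = 32719 × 1.695 = 55458.7050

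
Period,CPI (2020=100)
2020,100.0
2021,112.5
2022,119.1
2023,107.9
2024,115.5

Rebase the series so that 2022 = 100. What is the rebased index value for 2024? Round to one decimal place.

97.0

Rebased(2024) = 115.5 / 119.1 × 100 = 96.9773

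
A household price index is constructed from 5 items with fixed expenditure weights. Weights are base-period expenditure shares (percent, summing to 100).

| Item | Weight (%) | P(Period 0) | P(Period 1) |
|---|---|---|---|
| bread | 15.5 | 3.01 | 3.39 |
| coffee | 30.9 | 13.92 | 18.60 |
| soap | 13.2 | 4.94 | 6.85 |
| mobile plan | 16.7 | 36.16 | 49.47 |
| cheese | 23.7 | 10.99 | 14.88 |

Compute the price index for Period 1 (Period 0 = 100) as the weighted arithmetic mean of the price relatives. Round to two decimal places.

bread: 15.5 × (3.39/3.01) = 15.5 × 1.126246 = 17.4568
coffee: 30.9 × (18.60/13.92) = 30.9 × 1.336207 = 41.2888
soap: 13.2 × (6.85/4.94) = 13.2 × 1.386640 = 18.3036
mobile plan: 16.7 × (49.47/36.16) = 16.7 × 1.368086 = 22.8470
cheese: 23.7 × (14.88/10.99) = 23.7 × 1.353958 = 32.0888
Index = Σ wᵢ·(p₁ᵢ/p₀ᵢ) = 17.4568 + 41.2888 + 18.3036 + 22.8470 + 32.0888 = 131.9851

131.99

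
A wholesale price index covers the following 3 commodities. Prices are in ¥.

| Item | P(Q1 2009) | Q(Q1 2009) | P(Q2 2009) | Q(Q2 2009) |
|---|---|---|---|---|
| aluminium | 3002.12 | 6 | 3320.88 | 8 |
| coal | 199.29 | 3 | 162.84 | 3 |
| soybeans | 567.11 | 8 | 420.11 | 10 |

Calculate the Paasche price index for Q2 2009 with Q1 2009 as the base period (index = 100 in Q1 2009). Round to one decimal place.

103.2

Paasche price index uses current-period quantities as weights.
ΣP(Q2 2009)·Q(Q2 2009) = 3320.88×8 + 162.84×3 + 420.11×10 = 26567.04 + 488.52 + 4201.1 = 31256.66
ΣP(Q1 2009)·Q(Q2 2009) = 3002.12×8 + 199.29×3 + 567.11×10 = 24016.96 + 597.87 + 5671.1 = 30285.93
Index = 31256.66 / 30285.93 × 100 = 103.2052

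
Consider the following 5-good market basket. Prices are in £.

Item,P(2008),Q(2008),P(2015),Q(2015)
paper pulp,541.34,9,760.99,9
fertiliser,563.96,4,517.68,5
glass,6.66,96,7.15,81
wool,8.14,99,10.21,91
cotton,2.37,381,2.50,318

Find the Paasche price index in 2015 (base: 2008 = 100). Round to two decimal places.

Paasche price index uses current-period quantities as weights.
ΣP(2015)·Q(2015) = 760.99×9 + 517.68×5 + 7.15×81 + 10.21×91 + 2.50×318 = 6848.91 + 2588.4 + 579.15 + 929.11 + 795 = 11740.57
ΣP(2008)·Q(2015) = 541.34×9 + 563.96×5 + 6.66×81 + 8.14×91 + 2.37×318 = 4872.06 + 2819.8 + 539.46 + 740.74 + 753.66 = 9725.72
Index = 11740.57 / 9725.72 × 100 = 120.7167

120.72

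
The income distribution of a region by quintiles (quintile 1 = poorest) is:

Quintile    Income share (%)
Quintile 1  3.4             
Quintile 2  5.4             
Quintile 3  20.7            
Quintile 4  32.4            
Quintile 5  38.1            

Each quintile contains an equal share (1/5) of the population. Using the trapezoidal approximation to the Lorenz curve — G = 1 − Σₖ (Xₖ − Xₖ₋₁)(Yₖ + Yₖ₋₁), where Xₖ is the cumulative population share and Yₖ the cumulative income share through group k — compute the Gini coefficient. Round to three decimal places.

Cumulative income shares Yₖ: 0.0340, 0.0880, 0.2950, 0.6190, 1.0000
Σ (Xₖ−Xₖ₋₁)(Yₖ+Yₖ₋₁) = (1/5)(0.0340+0.0000) + (1/5)(0.0880+0.0340) + (1/5)(0.2950+0.0880) + (1/5)(0.6190+0.2950) + (1/5)(1.0000+0.6190)
  = 0.0068 + 0.0244 + 0.0766 + 0.1828 + 0.3238 = 0.6144
G = 1 − 0.6144 = 0.3856

0.386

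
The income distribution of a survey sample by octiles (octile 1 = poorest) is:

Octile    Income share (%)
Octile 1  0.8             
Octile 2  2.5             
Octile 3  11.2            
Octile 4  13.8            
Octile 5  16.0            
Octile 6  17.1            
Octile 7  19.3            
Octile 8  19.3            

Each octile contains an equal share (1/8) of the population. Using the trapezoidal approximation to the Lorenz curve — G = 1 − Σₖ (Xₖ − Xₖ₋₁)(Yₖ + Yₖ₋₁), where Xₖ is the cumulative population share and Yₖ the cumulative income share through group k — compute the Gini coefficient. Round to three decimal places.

0.292

Cumulative income shares Yₖ: 0.0080, 0.0330, 0.1450, 0.2830, 0.4430, 0.6140, 0.8070, 1.0000
Σ (Xₖ−Xₖ₋₁)(Yₖ+Yₖ₋₁) = (1/8)(0.0080+0.0000) + (1/8)(0.0330+0.0080) + (1/8)(0.1450+0.0330) + (1/8)(0.2830+0.1450) + (1/8)(0.4430+0.2830) + (1/8)(0.6140+0.4430) + (1/8)(0.8070+0.6140) + (1/8)(1.0000+0.8070)
  = 0.0010 + 0.0051 + 0.0222 + 0.0535 + 0.0908 + 0.1321 + 0.1776 + 0.2259 = 0.7083
G = 1 − 0.7083 = 0.2917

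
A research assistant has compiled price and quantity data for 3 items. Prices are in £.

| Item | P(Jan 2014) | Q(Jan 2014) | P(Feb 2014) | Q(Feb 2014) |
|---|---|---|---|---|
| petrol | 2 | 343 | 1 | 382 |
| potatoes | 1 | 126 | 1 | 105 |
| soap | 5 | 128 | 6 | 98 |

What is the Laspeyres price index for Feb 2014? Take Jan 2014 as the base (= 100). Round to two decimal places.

85.19

Laspeyres price index uses base-period quantities as weights.
ΣP(Feb 2014)·Q(Jan 2014) = 1×343 + 1×126 + 6×128 = 343 + 126 + 768 = 1237
ΣP(Jan 2014)·Q(Jan 2014) = 2×343 + 1×126 + 5×128 = 686 + 126 + 640 = 1452
Index = 1237 / 1452 × 100 = 85.1928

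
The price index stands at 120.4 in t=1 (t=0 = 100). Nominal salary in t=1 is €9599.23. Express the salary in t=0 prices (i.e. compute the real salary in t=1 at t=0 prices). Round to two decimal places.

7972.78

Real = Nominal ÷ (Index/100) = 9599.23 ÷ (120.4/100)
     = 9599.23 ÷ 1.204 = 7972.7824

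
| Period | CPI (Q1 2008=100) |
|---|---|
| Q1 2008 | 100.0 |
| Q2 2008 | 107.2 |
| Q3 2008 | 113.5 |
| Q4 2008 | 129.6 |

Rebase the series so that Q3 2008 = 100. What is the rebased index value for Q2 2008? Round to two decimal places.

94.45

Rebased(Q2 2008) = 107.2 / 113.5 × 100 = 94.4493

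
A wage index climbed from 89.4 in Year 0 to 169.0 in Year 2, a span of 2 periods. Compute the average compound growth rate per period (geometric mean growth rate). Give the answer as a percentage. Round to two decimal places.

37.49%

Growth factor = (169.0/89.4)^(1/2) = (1.890380)^(1/2) = 1.374911
Growth rate = 1.374911 − 1 = 0.374911 = 37.4911%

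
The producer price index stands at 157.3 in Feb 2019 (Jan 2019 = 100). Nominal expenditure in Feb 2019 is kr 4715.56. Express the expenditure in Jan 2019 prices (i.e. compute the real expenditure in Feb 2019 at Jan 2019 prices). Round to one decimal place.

Real = Nominal ÷ (Index/100) = 4715.56 ÷ (157.3/100)
     = 4715.56 ÷ 1.573 = 2997.8131

2997.8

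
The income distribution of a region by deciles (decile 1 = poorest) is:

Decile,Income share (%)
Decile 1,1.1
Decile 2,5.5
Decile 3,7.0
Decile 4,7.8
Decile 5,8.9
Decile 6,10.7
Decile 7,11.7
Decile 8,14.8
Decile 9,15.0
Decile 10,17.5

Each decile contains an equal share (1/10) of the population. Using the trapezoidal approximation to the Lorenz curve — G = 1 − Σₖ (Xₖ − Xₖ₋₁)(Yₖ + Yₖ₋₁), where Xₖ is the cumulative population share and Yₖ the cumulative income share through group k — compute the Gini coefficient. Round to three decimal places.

0.267

Cumulative income shares Yₖ: 0.0110, 0.0660, 0.1360, 0.2140, 0.3030, 0.4100, 0.5270, 0.6750, 0.8250, 1.0000
Σ (Xₖ−Xₖ₋₁)(Yₖ+Yₖ₋₁) = (1/10)(0.0110+0.0000) + (1/10)(0.0660+0.0110) + (1/10)(0.1360+0.0660) + (1/10)(0.2140+0.1360) + (1/10)(0.3030+0.2140) + (1/10)(0.4100+0.3030) + (1/10)(0.5270+0.4100) + (1/10)(0.6750+0.5270) + (1/10)(0.8250+0.6750) + (1/10)(1.0000+0.8250)
  = 0.0011 + 0.0077 + 0.0202 + 0.0350 + 0.0517 + 0.0713 + 0.0937 + 0.1202 + 0.1500 + 0.1825 = 0.7334
G = 1 − 0.7334 = 0.2666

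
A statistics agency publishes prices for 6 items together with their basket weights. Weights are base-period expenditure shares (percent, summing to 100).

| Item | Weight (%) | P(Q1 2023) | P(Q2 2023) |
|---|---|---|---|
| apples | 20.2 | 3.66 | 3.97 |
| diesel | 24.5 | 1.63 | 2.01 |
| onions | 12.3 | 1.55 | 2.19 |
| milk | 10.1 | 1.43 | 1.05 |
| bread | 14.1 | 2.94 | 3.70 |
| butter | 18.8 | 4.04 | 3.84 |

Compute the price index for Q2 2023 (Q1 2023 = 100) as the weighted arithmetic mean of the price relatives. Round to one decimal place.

112.5

apples: 20.2 × (3.97/3.66) = 20.2 × 1.084699 = 21.9109
diesel: 24.5 × (2.01/1.63) = 24.5 × 1.233129 = 30.2117
onions: 12.3 × (2.19/1.55) = 12.3 × 1.412903 = 17.3787
milk: 10.1 × (1.05/1.43) = 10.1 × 0.734266 = 7.4161
bread: 14.1 × (3.70/2.94) = 14.1 × 1.258503 = 17.7449
butter: 18.8 × (3.84/4.04) = 18.8 × 0.950495 = 17.8693
Index = Σ wᵢ·(p₁ᵢ/p₀ᵢ) = 21.9109 + 30.2117 + 17.3787 + 7.4161 + 17.7449 + 17.8693 = 112.5316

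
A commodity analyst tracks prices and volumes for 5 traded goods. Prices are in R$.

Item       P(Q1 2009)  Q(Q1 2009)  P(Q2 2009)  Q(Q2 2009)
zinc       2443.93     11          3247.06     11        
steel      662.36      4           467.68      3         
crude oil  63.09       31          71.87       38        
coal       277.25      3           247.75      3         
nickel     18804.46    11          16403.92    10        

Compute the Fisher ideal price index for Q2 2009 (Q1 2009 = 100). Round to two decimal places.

92.68

Laspeyres component (base-period weights):
ΣP(Q2 2009)Q(Q1 2009) = 3247.06×11 + 467.68×4 + 71.87×31 + 247.75×3 + 16403.92×11 = 35717.66 + 1870.72 + 2227.97 + 743.25 + 180443.12 = 221002.72
ΣP(Q1 2009)Q(Q1 2009) = 2443.93×11 + 662.36×4 + 63.09×31 + 277.25×3 + 18804.46×11 = 26883.23 + 2649.44 + 1955.79 + 831.75 + 206849.06 = 239169.27
L = 221002.72 / 239169.27 × 100 = 92.4043
Paasche component (current-period weights):
ΣP(Q2 2009)Q(Q2 2009) = 3247.06×11 + 467.68×3 + 71.87×38 + 247.75×3 + 16403.92×10 = 35717.66 + 1403.04 + 2731.06 + 743.25 + 164039.2 = 204634.21
ΣP(Q1 2009)Q(Q2 2009) = 2443.93×11 + 662.36×3 + 63.09×38 + 277.25×3 + 18804.46×10 = 26883.23 + 1987.08 + 2397.42 + 831.75 + 188044.6 = 220144.08
P = 204634.21 / 220144.08 × 100 = 92.9547
Fisher = √(L × P) = √(92.4043 × 92.9547) = 92.6791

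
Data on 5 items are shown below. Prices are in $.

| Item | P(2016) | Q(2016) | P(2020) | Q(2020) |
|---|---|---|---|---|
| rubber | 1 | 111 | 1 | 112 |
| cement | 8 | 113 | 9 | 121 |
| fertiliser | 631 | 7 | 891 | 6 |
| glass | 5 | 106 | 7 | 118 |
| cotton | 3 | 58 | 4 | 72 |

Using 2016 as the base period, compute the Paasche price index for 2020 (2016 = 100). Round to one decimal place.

135.1

Paasche price index uses current-period quantities as weights.
ΣP(2020)·Q(2020) = 1×112 + 9×121 + 891×6 + 7×118 + 4×72 = 112 + 1089 + 5346 + 826 + 288 = 7661
ΣP(2016)·Q(2020) = 1×112 + 8×121 + 631×6 + 5×118 + 3×72 = 112 + 968 + 3786 + 590 + 216 = 5672
Index = 7661 / 5672 × 100 = 135.0670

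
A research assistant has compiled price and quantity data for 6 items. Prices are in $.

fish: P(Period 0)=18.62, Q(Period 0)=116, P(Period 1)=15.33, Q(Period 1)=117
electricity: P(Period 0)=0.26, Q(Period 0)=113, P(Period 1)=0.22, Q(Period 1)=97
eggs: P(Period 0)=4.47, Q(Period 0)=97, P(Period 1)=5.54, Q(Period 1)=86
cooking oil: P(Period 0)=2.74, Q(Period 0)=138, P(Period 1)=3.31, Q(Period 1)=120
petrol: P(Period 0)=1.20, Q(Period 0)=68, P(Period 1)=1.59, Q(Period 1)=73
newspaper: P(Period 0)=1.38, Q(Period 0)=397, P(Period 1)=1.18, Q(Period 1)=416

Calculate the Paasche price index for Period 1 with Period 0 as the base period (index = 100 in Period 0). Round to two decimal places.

Paasche price index uses current-period quantities as weights.
ΣP(Period 1)·Q(Period 1) = 15.33×117 + 0.22×97 + 5.54×86 + 3.31×120 + 1.59×73 + 1.18×416 = 1793.61 + 21.34 + 476.44 + 397.2 + 116.07 + 490.88 = 3295.54
ΣP(Period 0)·Q(Period 1) = 18.62×117 + 0.26×97 + 4.47×86 + 2.74×120 + 1.20×73 + 1.38×416 = 2178.54 + 25.22 + 384.42 + 328.8 + 87.6 + 574.08 = 3578.66
Index = 3295.54 / 3578.66 × 100 = 92.0887

92.09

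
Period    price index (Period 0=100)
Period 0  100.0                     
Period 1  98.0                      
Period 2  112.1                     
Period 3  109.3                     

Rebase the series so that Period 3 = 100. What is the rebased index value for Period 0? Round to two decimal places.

91.49

Rebased(Period 0) = 100.0 / 109.3 × 100 = 91.4913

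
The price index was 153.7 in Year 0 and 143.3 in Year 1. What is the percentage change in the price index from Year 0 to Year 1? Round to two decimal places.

-6.77%

Change = (143.3 − 153.7) / 153.7 × 100
       = -10.4 / 153.7 × 100 = -6.7664%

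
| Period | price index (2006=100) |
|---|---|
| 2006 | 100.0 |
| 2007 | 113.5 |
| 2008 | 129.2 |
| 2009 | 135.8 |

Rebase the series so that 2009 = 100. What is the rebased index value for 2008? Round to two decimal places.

95.14

Rebased(2008) = 129.2 / 135.8 × 100 = 95.1399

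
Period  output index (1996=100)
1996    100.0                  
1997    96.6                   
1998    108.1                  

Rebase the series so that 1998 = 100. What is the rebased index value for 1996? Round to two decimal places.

Rebased(1996) = 100.0 / 108.1 × 100 = 92.5069

92.51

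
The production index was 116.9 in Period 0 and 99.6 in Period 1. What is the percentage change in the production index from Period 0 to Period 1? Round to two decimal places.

Change = (99.6 − 116.9) / 116.9 × 100
       = -17.3 / 116.9 × 100 = -14.7990%

-14.80%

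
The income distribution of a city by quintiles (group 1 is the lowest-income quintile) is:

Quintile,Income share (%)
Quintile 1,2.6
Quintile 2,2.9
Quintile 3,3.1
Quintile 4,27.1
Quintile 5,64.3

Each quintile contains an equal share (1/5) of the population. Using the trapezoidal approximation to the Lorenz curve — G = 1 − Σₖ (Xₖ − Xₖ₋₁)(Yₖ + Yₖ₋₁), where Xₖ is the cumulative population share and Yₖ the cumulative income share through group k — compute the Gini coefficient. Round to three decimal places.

0.590

Cumulative income shares Yₖ: 0.0260, 0.0550, 0.0860, 0.3570, 1.0000
Σ (Xₖ−Xₖ₋₁)(Yₖ+Yₖ₋₁) = (1/5)(0.0260+0.0000) + (1/5)(0.0550+0.0260) + (1/5)(0.0860+0.0550) + (1/5)(0.3570+0.0860) + (1/5)(1.0000+0.3570)
  = 0.0052 + 0.0162 + 0.0282 + 0.0886 + 0.2714 = 0.4096
G = 1 − 0.4096 = 0.5904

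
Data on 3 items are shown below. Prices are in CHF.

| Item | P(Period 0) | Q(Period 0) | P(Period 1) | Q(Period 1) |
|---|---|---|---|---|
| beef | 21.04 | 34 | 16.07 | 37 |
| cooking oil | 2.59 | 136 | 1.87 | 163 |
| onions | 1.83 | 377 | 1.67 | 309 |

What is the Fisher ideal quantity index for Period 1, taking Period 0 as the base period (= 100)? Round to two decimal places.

Laspeyres component (base-period weights):
ΣP(Period 0)Q(Period 1) = 21.04×37 + 2.59×163 + 1.83×309 = 778.48 + 422.17 + 565.47 = 1766.12
ΣP(Period 0)Q(Period 0) = 21.04×34 + 2.59×136 + 1.83×377 = 715.36 + 352.24 + 689.91 = 1757.51
L = 1766.12 / 1757.51 × 100 = 100.4899
Paasche component (current-period weights):
ΣP(Period 1)Q(Period 1) = 16.07×37 + 1.87×163 + 1.67×309 = 594.59 + 304.81 + 516.03 = 1415.43
ΣP(Period 1)Q(Period 0) = 16.07×34 + 1.87×136 + 1.67×377 = 546.38 + 254.32 + 629.59 = 1430.29
P = 1415.43 / 1430.29 × 100 = 98.9610
Fisher = √(L × P) = √(100.4899 × 98.9610) = 99.7225

99.72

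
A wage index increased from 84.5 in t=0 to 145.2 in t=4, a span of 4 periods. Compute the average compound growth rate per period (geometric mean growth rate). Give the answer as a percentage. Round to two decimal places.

Growth factor = (145.2/84.5)^(1/4) = (1.718343)^(1/4) = 1.144926
Growth rate = 1.144926 − 1 = 0.144926 = 14.4926%

14.49%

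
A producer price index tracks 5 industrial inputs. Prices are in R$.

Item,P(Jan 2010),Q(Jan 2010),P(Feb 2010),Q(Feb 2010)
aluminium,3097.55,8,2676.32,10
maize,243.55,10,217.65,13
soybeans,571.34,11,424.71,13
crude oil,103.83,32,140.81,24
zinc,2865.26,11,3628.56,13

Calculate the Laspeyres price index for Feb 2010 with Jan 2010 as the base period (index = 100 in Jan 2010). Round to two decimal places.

106.35

Laspeyres price index uses base-period quantities as weights.
ΣP(Feb 2010)·Q(Jan 2010) = 2676.32×8 + 217.65×10 + 424.71×11 + 140.81×32 + 3628.56×11 = 21410.56 + 2176.5 + 4671.81 + 4505.92 + 39914.16 = 72678.95
ΣP(Jan 2010)·Q(Jan 2010) = 3097.55×8 + 243.55×10 + 571.34×11 + 103.83×32 + 2865.26×11 = 24780.4 + 2435.5 + 6284.74 + 3322.56 + 31517.86 = 68341.06
Index = 72678.95 / 68341.06 × 100 = 106.3474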